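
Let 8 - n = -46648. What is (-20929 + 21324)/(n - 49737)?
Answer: -5/39 ≈ -0.12821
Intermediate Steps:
n = 46656 (n = 8 - 1*(-46648) = 8 + 46648 = 46656)
(-20929 + 21324)/(n - 49737) = (-20929 + 21324)/(46656 - 49737) = 395/(-3081) = 395*(-1/3081) = -5/39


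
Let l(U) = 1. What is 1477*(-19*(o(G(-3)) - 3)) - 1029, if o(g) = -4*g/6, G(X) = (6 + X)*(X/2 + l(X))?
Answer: 55097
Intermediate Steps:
G(X) = (1 + X/2)*(6 + X) (G(X) = (6 + X)*(X/2 + 1) = (6 + X)*(1 + X/2) = (1 + X/2)*(6 + X))
o(g) = -2*g/3 (o(g) = -4*g*(1/6) = -2*g/3)
1477*(-19*(o(G(-3)) - 3)) - 1029 = 1477*(-19*(-2*(6 + (1/2)*(-3)**2 + 4*(-3))/3 - 3)) - 1029 = 1477*(-19*(-2*(6 + (1/2)*9 - 12)/3 - 3)) - 1029 = 1477*(-19*(-2*(6 + 9/2 - 12)/3 - 3)) - 1029 = 1477*(-19*(-2/3*(-3/2) - 3)) - 1029 = 1477*(-19*(1 - 3)) - 1029 = 1477*(-19*(-2)) - 1029 = 1477*38 - 1029 = 56126 - 1029 = 55097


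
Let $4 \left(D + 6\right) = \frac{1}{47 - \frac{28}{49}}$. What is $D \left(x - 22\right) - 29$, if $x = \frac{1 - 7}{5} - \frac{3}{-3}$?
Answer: $\frac{676523}{6500} \approx 104.08$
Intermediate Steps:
$x = - \frac{1}{5}$ ($x = \left(1 - 7\right) \frac{1}{5} - -1 = \left(-6\right) \frac{1}{5} + 1 = - \frac{6}{5} + 1 = - \frac{1}{5} \approx -0.2$)
$D = - \frac{7793}{1300}$ ($D = -6 + \frac{1}{4 \left(47 - \frac{28}{49}\right)} = -6 + \frac{1}{4 \left(47 - \frac{4}{7}\right)} = -6 + \frac{1}{4 \cdot \frac{325}{7}} = -6 + \frac{1}{4} \cdot \frac{7}{325} = -6 + \frac{7}{1300} = - \frac{7793}{1300} \approx -5.9946$)
$D \left(x - 22\right) - 29 = - \frac{7793 \left(- \frac{1}{5} - 22\right)}{1300} - 29 = \left(- \frac{7793}{1300}\right) \left(- \frac{111}{5}\right) - 29 = \frac{865023}{6500} - 29 = \frac{676523}{6500}$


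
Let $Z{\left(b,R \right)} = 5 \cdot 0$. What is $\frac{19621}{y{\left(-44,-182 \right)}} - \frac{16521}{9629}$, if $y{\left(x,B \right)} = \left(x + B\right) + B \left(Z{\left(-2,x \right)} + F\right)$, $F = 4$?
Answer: $- \frac{204691643}{9186066} \approx -22.283$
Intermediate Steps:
$Z{\left(b,R \right)} = 0$
$y{\left(x,B \right)} = x + 5 B$ ($y{\left(x,B \right)} = \left(x + B\right) + B \left(0 + 4\right) = \left(B + x\right) + B 4 = \left(B + x\right) + 4 B = x + 5 B$)
$\frac{19621}{y{\left(-44,-182 \right)}} - \frac{16521}{9629} = \frac{19621}{-44 + 5 \left(-182\right)} - \frac{16521}{9629} = \frac{19621}{-44 - 910} - \frac{16521}{9629} = \frac{19621}{-954} - \frac{16521}{9629} = 19621 \left(- \frac{1}{954}\right) - \frac{16521}{9629} = - \frac{19621}{954} - \frac{16521}{9629} = - \frac{204691643}{9186066}$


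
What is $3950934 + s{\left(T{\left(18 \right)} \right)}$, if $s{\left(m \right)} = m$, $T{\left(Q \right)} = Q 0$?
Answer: $3950934$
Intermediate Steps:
$T{\left(Q \right)} = 0$
$3950934 + s{\left(T{\left(18 \right)} \right)} = 3950934 + 0 = 3950934$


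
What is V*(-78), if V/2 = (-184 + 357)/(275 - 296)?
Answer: 8996/7 ≈ 1285.1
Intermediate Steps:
V = -346/21 (V = 2*((-184 + 357)/(275 - 296)) = 2*(173/(-21)) = 2*(173*(-1/21)) = 2*(-173/21) = -346/21 ≈ -16.476)
V*(-78) = -346/21*(-78) = 8996/7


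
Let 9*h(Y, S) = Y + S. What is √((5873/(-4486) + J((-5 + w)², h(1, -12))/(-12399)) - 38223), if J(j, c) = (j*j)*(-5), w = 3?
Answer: I*√118258245237336700866/55621914 ≈ 195.51*I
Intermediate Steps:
h(Y, S) = S/9 + Y/9 (h(Y, S) = (Y + S)/9 = (S + Y)/9 = S/9 + Y/9)
J(j, c) = -5*j² (J(j, c) = j²*(-5) = -5*j²)
√((5873/(-4486) + J((-5 + w)², h(1, -12))/(-12399)) - 38223) = √((5873/(-4486) - 5*(-5 + 3)⁴/(-12399)) - 38223) = √((5873*(-1/4486) - 5*((-2)²)²*(-1/12399)) - 38223) = √((-5873/4486 - 5*4²*(-1/12399)) - 38223) = √((-5873/4486 - 5*16*(-1/12399)) - 38223) = √((-5873/4486 - 80*(-1/12399)) - 38223) = √((-5873/4486 + 80/12399) - 38223) = √(-72460447/55621914 - 38223) = √(-2126108879269/55621914) = I*√118258245237336700866/55621914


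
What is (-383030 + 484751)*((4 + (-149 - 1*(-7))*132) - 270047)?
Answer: -29375702427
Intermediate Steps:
(-383030 + 484751)*((4 + (-149 - 1*(-7))*132) - 270047) = 101721*((4 + (-149 + 7)*132) - 270047) = 101721*((4 - 142*132) - 270047) = 101721*((4 - 18744) - 270047) = 101721*(-18740 - 270047) = 101721*(-288787) = -29375702427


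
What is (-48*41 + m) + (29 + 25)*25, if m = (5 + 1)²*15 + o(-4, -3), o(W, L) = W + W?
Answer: -86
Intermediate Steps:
o(W, L) = 2*W
m = 532 (m = (5 + 1)²*15 + 2*(-4) = 6²*15 - 8 = 36*15 - 8 = 540 - 8 = 532)
(-48*41 + m) + (29 + 25)*25 = (-48*41 + 532) + (29 + 25)*25 = (-1968 + 532) + 54*25 = -1436 + 1350 = -86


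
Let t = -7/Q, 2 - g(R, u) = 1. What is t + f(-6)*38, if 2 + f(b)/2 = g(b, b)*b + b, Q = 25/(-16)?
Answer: -26488/25 ≈ -1059.5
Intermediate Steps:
Q = -25/16 (Q = 25*(-1/16) = -25/16 ≈ -1.5625)
g(R, u) = 1 (g(R, u) = 2 - 1*1 = 2 - 1 = 1)
t = 112/25 (t = -7/(-25/16) = -7*(-16/25) = 112/25 ≈ 4.4800)
f(b) = -4 + 4*b (f(b) = -4 + 2*(1*b + b) = -4 + 2*(b + b) = -4 + 2*(2*b) = -4 + 4*b)
t + f(-6)*38 = 112/25 + (-4 + 4*(-6))*38 = 112/25 + (-4 - 24)*38 = 112/25 - 28*38 = 112/25 - 1064 = -26488/25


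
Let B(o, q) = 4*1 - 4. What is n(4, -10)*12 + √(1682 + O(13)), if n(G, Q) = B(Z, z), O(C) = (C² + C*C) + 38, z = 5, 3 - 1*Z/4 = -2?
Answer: 7*√42 ≈ 45.365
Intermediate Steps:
Z = 20 (Z = 12 - 4*(-2) = 12 + 8 = 20)
O(C) = 38 + 2*C² (O(C) = (C² + C²) + 38 = 2*C² + 38 = 38 + 2*C²)
B(o, q) = 0 (B(o, q) = 4 - 4 = 0)
n(G, Q) = 0
n(4, -10)*12 + √(1682 + O(13)) = 0*12 + √(1682 + (38 + 2*13²)) = 0 + √(1682 + (38 + 2*169)) = 0 + √(1682 + (38 + 338)) = 0 + √(1682 + 376) = 0 + √2058 = 0 + 7*√42 = 7*√42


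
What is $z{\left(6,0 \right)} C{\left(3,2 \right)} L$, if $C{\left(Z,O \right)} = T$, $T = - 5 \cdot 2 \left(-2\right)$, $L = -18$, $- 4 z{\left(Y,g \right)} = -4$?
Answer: $-360$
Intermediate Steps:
$z{\left(Y,g \right)} = 1$ ($z{\left(Y,g \right)} = \left(- \frac{1}{4}\right) \left(-4\right) = 1$)
$T = 20$ ($T = - 10 \left(-2\right) = \left(-1\right) \left(-20\right) = 20$)
$C{\left(Z,O \right)} = 20$
$z{\left(6,0 \right)} C{\left(3,2 \right)} L = 1 \cdot 20 \left(-18\right) = 20 \left(-18\right) = -360$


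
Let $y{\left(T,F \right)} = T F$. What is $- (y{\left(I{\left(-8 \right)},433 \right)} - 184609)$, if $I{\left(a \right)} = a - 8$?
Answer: $191537$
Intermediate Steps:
$I{\left(a \right)} = -8 + a$
$y{\left(T,F \right)} = F T$
$- (y{\left(I{\left(-8 \right)},433 \right)} - 184609) = - (433 \left(-8 - 8\right) - 184609) = - (433 \left(-16\right) - 184609) = - (-6928 - 184609) = \left(-1\right) \left(-191537\right) = 191537$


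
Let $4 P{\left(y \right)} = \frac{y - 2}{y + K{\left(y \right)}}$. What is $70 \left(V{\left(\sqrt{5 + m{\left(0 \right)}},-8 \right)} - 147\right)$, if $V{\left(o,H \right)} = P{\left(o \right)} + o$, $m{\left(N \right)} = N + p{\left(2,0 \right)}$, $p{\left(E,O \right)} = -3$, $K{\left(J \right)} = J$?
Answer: $- \frac{41125}{4} + \frac{245 \sqrt{2}}{4} \approx -10195.0$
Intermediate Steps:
$m{\left(N \right)} = -3 + N$ ($m{\left(N \right)} = N - 3 = -3 + N$)
$P{\left(y \right)} = \frac{-2 + y}{8 y}$ ($P{\left(y \right)} = \frac{\left(y - 2\right) \frac{1}{y + y}}{4} = \frac{\left(-2 + y\right) \frac{1}{2 y}}{4} = \frac{\frac{1}{2} \frac{1}{y} \left(-2 + y\right)}{4} = \frac{-2 + y}{8 y}$)
$V{\left(o,H \right)} = o + \frac{-2 + o}{8 o}$ ($V{\left(o,H \right)} = \frac{-2 + o}{8 o} + o = o + \frac{-2 + o}{8 o}$)
$70 \left(V{\left(\sqrt{5 + m{\left(0 \right)}},-8 \right)} - 147\right) = 70 \left(\left(\frac{1}{8} + \sqrt{5 + \left(-3 + 0\right)} - \frac{1}{4 \sqrt{5 + \left(-3 + 0\right)}}\right) - 147\right) = 70 \left(\left(\frac{1}{8} + \sqrt{5 - 3} - \frac{1}{4 \sqrt{5 - 3}}\right) - 147\right) = 70 \left(\left(\frac{1}{8} + \sqrt{2} - \frac{1}{4 \sqrt{2}}\right) - 147\right) = 70 \left(\left(\frac{1}{8} + \sqrt{2} - \frac{\frac{1}{2} \sqrt{2}}{4}\right) - 147\right) = 70 \left(\left(\frac{1}{8} + \sqrt{2} - \frac{\sqrt{2}}{8}\right) - 147\right) = 70 \left(\left(\frac{1}{8} + \frac{7 \sqrt{2}}{8}\right) - 147\right) = 70 \left(- \frac{1175}{8} + \frac{7 \sqrt{2}}{8}\right) = - \frac{41125}{4} + \frac{245 \sqrt{2}}{4}$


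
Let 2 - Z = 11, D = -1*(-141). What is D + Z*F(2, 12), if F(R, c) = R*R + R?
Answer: 87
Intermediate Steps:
F(R, c) = R + R² (F(R, c) = R² + R = R + R²)
D = 141
Z = -9 (Z = 2 - 1*11 = 2 - 11 = -9)
D + Z*F(2, 12) = 141 - 18*(1 + 2) = 141 - 18*3 = 141 - 9*6 = 141 - 54 = 87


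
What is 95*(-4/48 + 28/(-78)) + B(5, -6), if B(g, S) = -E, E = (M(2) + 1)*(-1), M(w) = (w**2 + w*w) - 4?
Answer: -1925/52 ≈ -37.019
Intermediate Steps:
M(w) = -4 + 2*w**2 (M(w) = (w**2 + w**2) - 4 = 2*w**2 - 4 = -4 + 2*w**2)
E = -5 (E = ((-4 + 2*2**2) + 1)*(-1) = ((-4 + 2*4) + 1)*(-1) = ((-4 + 8) + 1)*(-1) = (4 + 1)*(-1) = 5*(-1) = -5)
B(g, S) = 5 (B(g, S) = -1*(-5) = 5)
95*(-4/48 + 28/(-78)) + B(5, -6) = 95*(-4/48 + 28/(-78)) + 5 = 95*(-4*1/48 + 28*(-1/78)) + 5 = 95*(-1/12 - 14/39) + 5 = 95*(-23/52) + 5 = -2185/52 + 5 = -1925/52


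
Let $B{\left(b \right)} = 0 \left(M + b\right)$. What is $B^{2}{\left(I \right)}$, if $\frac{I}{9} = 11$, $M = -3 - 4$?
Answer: $0$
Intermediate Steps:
$M = -7$
$I = 99$ ($I = 9 \cdot 11 = 99$)
$B{\left(b \right)} = 0$ ($B{\left(b \right)} = 0 \left(-7 + b\right) = 0$)
$B^{2}{\left(I \right)} = 0^{2} = 0$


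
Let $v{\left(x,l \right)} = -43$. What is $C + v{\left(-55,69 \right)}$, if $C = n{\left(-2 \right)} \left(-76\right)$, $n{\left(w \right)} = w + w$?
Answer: $261$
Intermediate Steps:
$n{\left(w \right)} = 2 w$
$C = 304$ ($C = 2 \left(-2\right) \left(-76\right) = \left(-4\right) \left(-76\right) = 304$)
$C + v{\left(-55,69 \right)} = 304 - 43 = 261$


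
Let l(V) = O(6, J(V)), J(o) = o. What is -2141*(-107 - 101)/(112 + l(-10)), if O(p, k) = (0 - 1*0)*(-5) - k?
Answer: 222664/61 ≈ 3650.2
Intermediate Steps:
O(p, k) = -k (O(p, k) = (0 + 0)*(-5) - k = 0*(-5) - k = 0 - k = -k)
l(V) = -V
-2141*(-107 - 101)/(112 + l(-10)) = -2141*(-107 - 101)/(112 - 1*(-10)) = -(-445328)/(112 + 10) = -(-445328)/122 = -2141*(-104/61) = 222664/61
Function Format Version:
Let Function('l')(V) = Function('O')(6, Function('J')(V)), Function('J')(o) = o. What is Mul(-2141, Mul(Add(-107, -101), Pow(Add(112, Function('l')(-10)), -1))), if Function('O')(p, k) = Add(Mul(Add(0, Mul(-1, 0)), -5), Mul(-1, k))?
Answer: Rational(222664, 61) ≈ 3650.2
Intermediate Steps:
Function('O')(p, k) = Mul(-1, k) (Function('O')(p, k) = Add(Mul(Add(0, 0), -5), Mul(-1, k)) = Add(Mul(0, -5), Mul(-1, k)) = Add(0, Mul(-1, k)) = Mul(-1, k))
Function('l')(V) = Mul(-1, V)
Mul(-2141, Mul(Add(-107, -101), Pow(Add(112, Function('l')(-10)), -1))) = Mul(-2141, Mul(Add(-107, -101), Pow(Add(112, Mul(-1, -10)), -1))) = Mul(-2141, Mul(-208, Pow(Add(112, 10), -1))) = Mul(-2141, Mul(-208, Pow(122, -1))) = Mul(-2141, Mul(-208, Rational(1, 122))) = Mul(-2141, Rational(-104, 61)) = Rational(222664, 61)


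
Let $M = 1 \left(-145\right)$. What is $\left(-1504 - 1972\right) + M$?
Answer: $-3621$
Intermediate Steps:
$M = -145$
$\left(-1504 - 1972\right) + M = \left(-1504 - 1972\right) - 145 = -3476 - 145 = -3621$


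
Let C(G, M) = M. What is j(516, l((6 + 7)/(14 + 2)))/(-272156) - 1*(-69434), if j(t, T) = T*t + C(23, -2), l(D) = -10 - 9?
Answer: 9448444755/136078 ≈ 69434.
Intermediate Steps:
l(D) = -19
j(t, T) = -2 + T*t (j(t, T) = T*t - 2 = -2 + T*t)
j(516, l((6 + 7)/(14 + 2)))/(-272156) - 1*(-69434) = (-2 - 19*516)/(-272156) - 1*(-69434) = (-2 - 9804)*(-1/272156) + 69434 = -9806*(-1/272156) + 69434 = 4903/136078 + 69434 = 9448444755/136078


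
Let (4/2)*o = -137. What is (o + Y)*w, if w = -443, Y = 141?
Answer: -64235/2 ≈ -32118.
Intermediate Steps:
o = -137/2 (o = (½)*(-137) = -137/2 ≈ -68.500)
(o + Y)*w = (-137/2 + 141)*(-443) = (145/2)*(-443) = -64235/2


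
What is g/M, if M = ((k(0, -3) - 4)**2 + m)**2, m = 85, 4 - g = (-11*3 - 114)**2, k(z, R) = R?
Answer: -21605/17956 ≈ -1.2032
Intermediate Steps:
g = -21605 (g = 4 - (-11*3 - 114)**2 = 4 - (-33 - 114)**2 = 4 - 1*(-147)**2 = 4 - 1*21609 = 4 - 21609 = -21605)
M = 17956 (M = ((-3 - 4)**2 + 85)**2 = ((-7)**2 + 85)**2 = (49 + 85)**2 = 134**2 = 17956)
g/M = -21605/17956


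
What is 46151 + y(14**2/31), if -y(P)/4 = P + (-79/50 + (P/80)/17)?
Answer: 607789246/13175 ≈ 46132.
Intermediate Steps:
y(P) = 158/25 - 1361*P/340 (y(P) = -4*(P + (-79/50 + (P/80)/17)) = -4*(P + (-79*1/50 + (P*(1/80))*(1/17))) = -4*(P + (-79/50 + (P/80)*(1/17))) = -4*(P + (-79/50 + P/1360)) = -4*(-79/50 + 1361*P/1360) = 158/25 - 1361*P/340)
46151 + y(14**2/31) = 46151 + (158/25 - 1361*14**2/(340*31)) = 46151 + (158/25 - 66689/(85*31)) = 46151 + (158/25 - 1361/340*196/31) = 46151 + (158/25 - 66689/2635) = 46151 - 250179/13175 = 607789246/13175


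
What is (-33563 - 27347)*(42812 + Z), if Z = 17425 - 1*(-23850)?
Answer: -5121739170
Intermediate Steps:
Z = 41275 (Z = 17425 + 23850 = 41275)
(-33563 - 27347)*(42812 + Z) = (-33563 - 27347)*(42812 + 41275) = -60910*84087 = -5121739170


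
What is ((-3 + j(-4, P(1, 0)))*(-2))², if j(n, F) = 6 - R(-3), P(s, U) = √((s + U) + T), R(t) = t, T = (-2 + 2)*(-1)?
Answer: 144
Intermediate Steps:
T = 0 (T = 0*(-1) = 0)
P(s, U) = √(U + s) (P(s, U) = √((s + U) + 0) = √((U + s) + 0) = √(U + s))
j(n, F) = 9 (j(n, F) = 6 - 1*(-3) = 6 + 3 = 9)
((-3 + j(-4, P(1, 0)))*(-2))² = ((-3 + 9)*(-2))² = (6*(-2))² = (-12)² = 144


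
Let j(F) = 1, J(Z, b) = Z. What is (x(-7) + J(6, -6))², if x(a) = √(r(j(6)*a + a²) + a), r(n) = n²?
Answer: (6 + √1757)² ≈ 2296.0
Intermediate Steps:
x(a) = √(a + (a + a²)²) (x(a) = √((1*a + a²)² + a) = √((a + a²)² + a) = √(a + (a + a²)²))
(x(-7) + J(6, -6))² = (√(-7*(1 - 7*(1 - 7)²)) + 6)² = (√(-7*(1 - 7*(-6)²)) + 6)² = (√(-7*(1 - 7*36)) + 6)² = (√(-7*(1 - 252)) + 6)² = (√(-7*(-251)) + 6)² = (√1757 + 6)² = (6 + √1757)²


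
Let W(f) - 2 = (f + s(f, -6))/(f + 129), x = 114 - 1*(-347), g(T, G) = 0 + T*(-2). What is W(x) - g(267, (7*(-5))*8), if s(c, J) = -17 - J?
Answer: 31669/59 ≈ 536.76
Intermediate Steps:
g(T, G) = -2*T (g(T, G) = 0 - 2*T = -2*T)
x = 461 (x = 114 + 347 = 461)
W(f) = 2 + (-11 + f)/(129 + f) (W(f) = 2 + (f + (-17 - 1*(-6)))/(f + 129) = 2 + (f + (-17 + 6))/(129 + f) = 2 + (f - 11)/(129 + f) = 2 + (-11 + f)/(129 + f))
W(x) - g(267, (7*(-5))*8) = (247 + 3*461)/(129 + 461) - (-2)*267 = (247 + 1383)/590 - 1*(-534) = (1/590)*1630 + 534 = 163/59 + 534 = 31669/59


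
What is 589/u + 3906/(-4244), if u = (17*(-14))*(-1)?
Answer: 196261/126259 ≈ 1.5544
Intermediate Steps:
u = 238 (u = -238*(-1) = 238)
589/u + 3906/(-4244) = 589/238 + 3906/(-4244) = 589*(1/238) + 3906*(-1/4244) = 589/238 - 1953/2122 = 196261/126259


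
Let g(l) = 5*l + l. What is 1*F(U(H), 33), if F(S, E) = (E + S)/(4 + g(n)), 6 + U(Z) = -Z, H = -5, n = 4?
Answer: 8/7 ≈ 1.1429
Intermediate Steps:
g(l) = 6*l
U(Z) = -6 - Z
F(S, E) = E/28 + S/28 (F(S, E) = (E + S)/(4 + 6*4) = (E + S)/(4 + 24) = (E + S)/28 = (E + S)*(1/28) = E/28 + S/28)
1*F(U(H), 33) = 1*((1/28)*33 + (-6 - 1*(-5))/28) = 1*(33/28 + (-6 + 5)/28) = 1*(33/28 + (1/28)*(-1)) = 1*(33/28 - 1/28) = 1*(8/7) = 8/7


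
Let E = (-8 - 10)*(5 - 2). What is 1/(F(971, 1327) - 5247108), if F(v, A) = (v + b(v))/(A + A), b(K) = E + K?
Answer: -1327/6962911372 ≈ -1.9058e-7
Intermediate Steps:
E = -54 (E = -18*3 = -54)
b(K) = -54 + K
F(v, A) = (-54 + 2*v)/(2*A) (F(v, A) = (v + (-54 + v))/(A + A) = (-54 + 2*v)/((2*A)) = (-54 + 2*v)*(1/(2*A)) = (-54 + 2*v)/(2*A))
1/(F(971, 1327) - 5247108) = 1/((-27 + 971)/1327 - 5247108) = 1/((1/1327)*944 - 5247108) = 1/(944/1327 - 5247108) = 1/(-6962911372/1327) = -1327/6962911372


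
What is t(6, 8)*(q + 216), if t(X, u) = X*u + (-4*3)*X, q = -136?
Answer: -1920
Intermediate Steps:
t(X, u) = -12*X + X*u (t(X, u) = X*u - 12*X = -12*X + X*u)
t(6, 8)*(q + 216) = (6*(-12 + 8))*(-136 + 216) = (6*(-4))*80 = -24*80 = -1920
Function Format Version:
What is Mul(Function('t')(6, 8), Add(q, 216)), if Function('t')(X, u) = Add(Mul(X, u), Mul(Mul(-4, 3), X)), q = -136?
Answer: -1920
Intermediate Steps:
Function('t')(X, u) = Add(Mul(-12, X), Mul(X, u)) (Function('t')(X, u) = Add(Mul(X, u), Mul(-12, X)) = Add(Mul(-12, X), Mul(X, u)))
Mul(Function('t')(6, 8), Add(q, 216)) = Mul(Mul(6, Add(-12, 8)), Add(-136, 216)) = Mul(Mul(6, -4), 80) = Mul(-24, 80) = -1920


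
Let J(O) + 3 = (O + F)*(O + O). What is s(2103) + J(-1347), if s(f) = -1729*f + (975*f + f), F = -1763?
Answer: 6794778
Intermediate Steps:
s(f) = -753*f (s(f) = -1729*f + 976*f = -753*f)
J(O) = -3 + 2*O*(-1763 + O) (J(O) = -3 + (O - 1763)*(O + O) = -3 + (-1763 + O)*(2*O) = -3 + 2*O*(-1763 + O))
s(2103) + J(-1347) = -753*2103 + (-3 - 3526*(-1347) + 2*(-1347)**2) = -1583559 + (-3 + 4749522 + 2*1814409) = -1583559 + (-3 + 4749522 + 3628818) = -1583559 + 8378337 = 6794778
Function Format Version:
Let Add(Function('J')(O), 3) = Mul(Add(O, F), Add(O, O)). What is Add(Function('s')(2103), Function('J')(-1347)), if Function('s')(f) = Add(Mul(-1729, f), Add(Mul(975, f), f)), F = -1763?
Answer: 6794778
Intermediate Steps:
Function('s')(f) = Mul(-753, f) (Function('s')(f) = Add(Mul(-1729, f), Mul(976, f)) = Mul(-753, f))
Function('J')(O) = Add(-3, Mul(2, O, Add(-1763, O))) (Function('J')(O) = Add(-3, Mul(Add(O, -1763), Add(O, O))) = Add(-3, Mul(Add(-1763, O), Mul(2, O))) = Add(-3, Mul(2, O, Add(-1763, O))))
Add(Function('s')(2103), Function('J')(-1347)) = Add(Mul(-753, 2103), Add(-3, Mul(-3526, -1347), Mul(2, Pow(-1347, 2)))) = Add(-1583559, Add(-3, 4749522, Mul(2, 1814409))) = Add(-1583559, Add(-3, 4749522, 3628818)) = Add(-1583559, 8378337) = 6794778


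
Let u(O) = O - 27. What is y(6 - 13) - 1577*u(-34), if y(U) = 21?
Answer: 96218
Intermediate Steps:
u(O) = -27 + O
y(6 - 13) - 1577*u(-34) = 21 - 1577*(-27 - 34) = 21 - 1577*(-61) = 21 + 96197 = 96218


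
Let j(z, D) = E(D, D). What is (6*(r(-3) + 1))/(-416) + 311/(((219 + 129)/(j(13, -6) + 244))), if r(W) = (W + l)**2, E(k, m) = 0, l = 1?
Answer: 3944663/18096 ≈ 217.99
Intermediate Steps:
j(z, D) = 0
r(W) = (1 + W)**2 (r(W) = (W + 1)**2 = (1 + W)**2)
(6*(r(-3) + 1))/(-416) + 311/(((219 + 129)/(j(13, -6) + 244))) = (6*((1 - 3)**2 + 1))/(-416) + 311/(((219 + 129)/(0 + 244))) = (6*((-2)**2 + 1))*(-1/416) + 311/((348/244)) = (6*(4 + 1))*(-1/416) + 311/((348*(1/244))) = (6*5)*(-1/416) + 311/(87/61) = 30*(-1/416) + 311*(61/87) = -15/208 + 18971/87 = 3944663/18096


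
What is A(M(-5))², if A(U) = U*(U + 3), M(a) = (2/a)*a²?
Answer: 4900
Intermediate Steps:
M(a) = 2*a
A(U) = U*(3 + U)
A(M(-5))² = ((2*(-5))*(3 + 2*(-5)))² = (-10*(3 - 10))² = (-10*(-7))² = 70² = 4900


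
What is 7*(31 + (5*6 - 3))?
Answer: 406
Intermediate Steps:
7*(31 + (5*6 - 3)) = 7*(31 + (30 - 3)) = 7*(31 + 27) = 7*58 = 406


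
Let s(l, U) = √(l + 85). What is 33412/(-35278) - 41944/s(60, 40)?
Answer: -16706/17639 - 41944*√145/145 ≈ -3484.2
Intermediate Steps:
s(l, U) = √(85 + l)
33412/(-35278) - 41944/s(60, 40) = 33412/(-35278) - 41944/√(85 + 60) = 33412*(-1/35278) - 41944*√145/145 = -16706/17639 - 41944*√145/145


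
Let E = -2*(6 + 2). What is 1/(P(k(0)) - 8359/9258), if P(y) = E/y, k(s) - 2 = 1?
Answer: -3086/19245 ≈ -0.16035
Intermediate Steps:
E = -16 (E = -2*8 = -16)
k(s) = 3 (k(s) = 2 + 1 = 3)
P(y) = -16/y
1/(P(k(0)) - 8359/9258) = 1/(-16/3 - 8359/9258) = 1/(-19245/3086) = -3086/19245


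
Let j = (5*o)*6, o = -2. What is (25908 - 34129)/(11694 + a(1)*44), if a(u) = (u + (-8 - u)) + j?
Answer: -8221/8702 ≈ -0.94473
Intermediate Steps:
j = -60 (j = (5*(-2))*6 = -10*6 = -60)
a(u) = -68 (a(u) = (u + (-8 - u)) - 60 = -8 - 60 = -68)
(25908 - 34129)/(11694 + a(1)*44) = (25908 - 34129)/(11694 - 68*44) = -8221/(11694 - 2992) = -8221/8702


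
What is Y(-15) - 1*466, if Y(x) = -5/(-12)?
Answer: -5587/12 ≈ -465.58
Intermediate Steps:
Y(x) = 5/12 (Y(x) = -5*(-1/12) = 5/12)
Y(-15) - 1*466 = 5/12 - 1*466 = 5/12 - 466 = -5587/12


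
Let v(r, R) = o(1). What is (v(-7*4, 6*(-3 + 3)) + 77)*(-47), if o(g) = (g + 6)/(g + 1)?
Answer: -7567/2 ≈ -3783.5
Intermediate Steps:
o(g) = (6 + g)/(1 + g)
v(r, R) = 7/2 (v(r, R) = (6 + 1)/(1 + 1) = 7/2)
(v(-7*4, 6*(-3 + 3)) + 77)*(-47) = (7/2 + 77)*(-47) = (161/2)*(-47) = -7567/2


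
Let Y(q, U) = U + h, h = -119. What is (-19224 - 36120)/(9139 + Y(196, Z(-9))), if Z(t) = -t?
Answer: -55344/9029 ≈ -6.1296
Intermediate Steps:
Y(q, U) = -119 + U (Y(q, U) = U - 119 = -119 + U)
(-19224 - 36120)/(9139 + Y(196, Z(-9))) = (-19224 - 36120)/(9139 + (-119 - 1*(-9))) = -55344/(9139 + (-119 + 9)) = -55344/(9139 - 110) = -55344/9029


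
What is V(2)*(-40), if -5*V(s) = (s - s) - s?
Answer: -16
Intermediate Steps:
V(s) = s/5 (V(s) = -((s - s) - s)/5 = -(0 - s)/5 = -(-1)*s/5 = s/5)
V(2)*(-40) = ((⅕)*2)*(-40) = (⅖)*(-40) = -16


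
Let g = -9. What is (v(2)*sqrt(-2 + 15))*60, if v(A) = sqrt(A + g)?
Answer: 60*I*sqrt(91) ≈ 572.36*I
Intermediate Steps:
v(A) = sqrt(-9 + A) (v(A) = sqrt(A - 9) = sqrt(-9 + A))
(v(2)*sqrt(-2 + 15))*60 = (sqrt(-9 + 2)*sqrt(-2 + 15))*60 = (sqrt(-7)*sqrt(13))*60 = ((I*sqrt(7))*sqrt(13))*60 = (I*sqrt(91))*60 = 60*I*sqrt(91)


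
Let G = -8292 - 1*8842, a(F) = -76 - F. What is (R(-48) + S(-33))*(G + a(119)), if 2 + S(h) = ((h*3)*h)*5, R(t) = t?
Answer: -282202765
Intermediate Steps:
G = -17134 (G = -8292 - 8842 = -17134)
S(h) = -2 + 15*h**2 (S(h) = -2 + ((h*3)*h)*5 = -2 + ((3*h)*h)*5 = -2 + (3*h**2)*5 = -2 + 15*h**2)
(R(-48) + S(-33))*(G + a(119)) = (-48 + (-2 + 15*(-33)**2))*(-17134 + (-76 - 1*119)) = (-48 + (-2 + 15*1089))*(-17134 + (-76 - 119)) = (-48 + (-2 + 16335))*(-17134 - 195) = (-48 + 16333)*(-17329) = 16285*(-17329) = -282202765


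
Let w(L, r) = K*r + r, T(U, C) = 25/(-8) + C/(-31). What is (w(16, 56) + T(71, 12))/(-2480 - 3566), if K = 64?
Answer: -901849/1499408 ≈ -0.60147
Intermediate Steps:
T(U, C) = -25/8 - C/31 (T(U, C) = 25*(-1/8) + C*(-1/31) = -25/8 - C/31)
w(L, r) = 65*r (w(L, r) = 64*r + r = 65*r)
(w(16, 56) + T(71, 12))/(-2480 - 3566) = (65*56 + (-25/8 - 1/31*12))/(-2480 - 3566) = (3640 + (-25/8 - 12/31))/(-6046) = (3640 - 871/248)*(-1/6046) = (901849/248)*(-1/6046) = -901849/1499408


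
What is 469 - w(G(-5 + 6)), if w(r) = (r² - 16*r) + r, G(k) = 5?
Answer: 519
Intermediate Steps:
w(r) = r² - 15*r
469 - w(G(-5 + 6)) = 469 - 5*(-15 + 5) = 469 - 5*(-10) = 469 - 1*(-50) = 469 + 50 = 519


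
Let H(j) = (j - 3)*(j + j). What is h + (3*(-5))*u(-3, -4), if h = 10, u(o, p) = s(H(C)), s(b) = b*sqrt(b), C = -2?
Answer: 10 - 600*sqrt(5) ≈ -1331.6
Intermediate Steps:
H(j) = 2*j*(-3 + j) (H(j) = (-3 + j)*(2*j) = 2*j*(-3 + j))
s(b) = b**(3/2)
u(o, p) = 40*sqrt(5) (u(o, p) = (2*(-2)*(-3 - 2))**(3/2) = (2*(-2)*(-5))**(3/2) = 20**(3/2) = 40*sqrt(5))
h + (3*(-5))*u(-3, -4) = 10 + (3*(-5))*(40*sqrt(5)) = 10 - 600*sqrt(5)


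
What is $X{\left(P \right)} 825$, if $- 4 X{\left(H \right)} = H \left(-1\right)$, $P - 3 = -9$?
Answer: $- \frac{2475}{2} \approx -1237.5$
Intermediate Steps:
$P = -6$ ($P = 3 - 9 = -6$)
$X{\left(H \right)} = \frac{H}{4}$ ($X{\left(H \right)} = - \frac{H \left(-1\right)}{4} = - \frac{\left(-1\right) H}{4} = \frac{H}{4}$)
$X{\left(P \right)} 825 = \frac{1}{4} \left(-6\right) 825 = \left(- \frac{3}{2}\right) 825 = - \frac{2475}{2}$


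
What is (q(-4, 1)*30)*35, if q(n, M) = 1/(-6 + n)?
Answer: -105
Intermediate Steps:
(q(-4, 1)*30)*35 = (30/(-6 - 4))*35 = (30/(-10))*35 = -⅒*30*35 = -3*35 = -105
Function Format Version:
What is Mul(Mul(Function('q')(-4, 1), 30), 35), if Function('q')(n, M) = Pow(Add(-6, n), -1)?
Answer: -105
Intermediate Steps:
Mul(Mul(Function('q')(-4, 1), 30), 35) = Mul(Mul(Pow(Add(-6, -4), -1), 30), 35) = Mul(Mul(Pow(-10, -1), 30), 35) = Mul(Mul(Rational(-1, 10), 30), 35) = Mul(-3, 35) = -105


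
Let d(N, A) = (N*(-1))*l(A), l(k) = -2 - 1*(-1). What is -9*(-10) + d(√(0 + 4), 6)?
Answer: 92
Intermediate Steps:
l(k) = -1 (l(k) = -2 + 1 = -1)
d(N, A) = N (d(N, A) = (N*(-1))*(-1) = -N*(-1) = N)
-9*(-10) + d(√(0 + 4), 6) = -9*(-10) + √(0 + 4) = 90 + √4 = 90 + 2 = 92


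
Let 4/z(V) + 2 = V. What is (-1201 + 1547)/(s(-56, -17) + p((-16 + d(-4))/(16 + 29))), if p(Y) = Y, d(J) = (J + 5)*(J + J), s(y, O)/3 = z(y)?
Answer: -75255/161 ≈ -467.42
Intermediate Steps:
z(V) = 4/(-2 + V)
s(y, O) = 12/(-2 + y) (s(y, O) = 3*(4/(-2 + y)) = 12/(-2 + y))
d(J) = 2*J*(5 + J) (d(J) = (5 + J)*(2*J) = 2*J*(5 + J))
(-1201 + 1547)/(s(-56, -17) + p((-16 + d(-4))/(16 + 29))) = (-1201 + 1547)/(12/(-2 - 56) + (-16 + 2*(-4)*(5 - 4))/(16 + 29)) = 346/(12/(-58) + (-16 + 2*(-4)*1)/45) = 346/(12*(-1/58) + (-16 - 8)*(1/45)) = 346/(-6/29 - 24*1/45) = 346/(-6/29 - 8/15) = 346/(-322/435) = 346*(-435/322) = -75255/161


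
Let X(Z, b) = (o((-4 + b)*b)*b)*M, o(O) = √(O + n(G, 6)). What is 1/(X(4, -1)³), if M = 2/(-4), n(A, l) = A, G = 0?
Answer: 8*√5/25 ≈ 0.71554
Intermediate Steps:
o(O) = √O (o(O) = √(O + 0) = √O)
M = -½ (M = 2*(-¼) = -½ ≈ -0.50000)
X(Z, b) = -b*√(b*(-4 + b))/2 (X(Z, b) = (√((-4 + b)*b)*b)*(-½) = (√(b*(-4 + b))*b)*(-½) = (b*√(b*(-4 + b)))*(-½) = -b*√(b*(-4 + b))/2)
1/(X(4, -1)³) = 1/((-½*(-1)*√(-(-4 - 1)))³) = 1/((-½*(-1)*√(-1*(-5)))³) = 1/((-½*(-1)*√5)³) = 1/((√5/2)³) = 1/(5*√5/8) = 8*√5/25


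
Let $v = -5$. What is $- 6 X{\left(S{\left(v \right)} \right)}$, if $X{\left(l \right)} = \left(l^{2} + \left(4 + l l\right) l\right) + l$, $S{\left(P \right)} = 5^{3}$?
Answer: $-11816250$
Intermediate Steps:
$S{\left(P \right)} = 125$
$X{\left(l \right)} = l + l^{2} + l \left(4 + l^{2}\right)$ ($X{\left(l \right)} = \left(l^{2} + \left(4 + l^{2}\right) l\right) + l = \left(l^{2} + l \left(4 + l^{2}\right)\right) + l = l + l^{2} + l \left(4 + l^{2}\right)$)
$- 6 X{\left(S{\left(v \right)} \right)} = - 6 \cdot 125 \left(5 + 125 + 125^{2}\right) = - 6 \cdot 125 \left(5 + 125 + 15625\right) = - 6 \cdot 125 \cdot 15755 = \left(-6\right) 1969375 = -11816250$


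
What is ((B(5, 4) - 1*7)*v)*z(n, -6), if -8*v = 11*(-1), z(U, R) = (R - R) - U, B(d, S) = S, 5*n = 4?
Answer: 33/10 ≈ 3.3000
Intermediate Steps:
n = ⅘ (n = (⅕)*4 = ⅘ ≈ 0.80000)
z(U, R) = -U (z(U, R) = 0 - U = -U)
v = 11/8 (v = -11*(-1)/8 = -⅛*(-11) = 11/8 ≈ 1.3750)
((B(5, 4) - 1*7)*v)*z(n, -6) = ((4 - 1*7)*(11/8))*(-1*⅘) = ((4 - 7)*(11/8))*(-⅘) = -3*11/8*(-⅘) = -33/8*(-⅘) = 33/10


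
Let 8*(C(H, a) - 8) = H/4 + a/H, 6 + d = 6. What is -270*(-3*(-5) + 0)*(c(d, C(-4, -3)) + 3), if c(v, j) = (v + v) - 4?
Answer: 4050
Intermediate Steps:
d = 0 (d = -6 + 6 = 0)
C(H, a) = 8 + H/32 + a/(8*H) (C(H, a) = 8 + (H/4 + a/H)/8 = 8 + (H/32 + a/(8*H)) = 8 + H/32 + a/(8*H))
c(v, j) = -4 + 2*v (c(v, j) = 2*v - 4 = -4 + 2*v)
-270*(-3*(-5) + 0)*(c(d, C(-4, -3)) + 3) = -270*(-3*(-5) + 0)*((-4 + 2*0) + 3) = -270*(15 + 0)*((-4 + 0) + 3) = -4050*(-4 + 3) = -4050*(-1) = -270*(-15) = 4050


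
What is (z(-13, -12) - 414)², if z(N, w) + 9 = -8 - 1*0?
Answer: 185761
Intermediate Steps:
z(N, w) = -17 (z(N, w) = -9 + (-8 - 1*0) = -9 + (-8 + 0) = -9 - 8 = -17)
(z(-13, -12) - 414)² = (-17 - 414)² = (-431)² = 185761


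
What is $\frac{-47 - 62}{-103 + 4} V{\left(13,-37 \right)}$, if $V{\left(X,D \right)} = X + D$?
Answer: $- \frac{872}{33} \approx -26.424$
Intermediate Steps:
$V{\left(X,D \right)} = D + X$
$\frac{-47 - 62}{-103 + 4} V{\left(13,-37 \right)} = \frac{-47 - 62}{-103 + 4} \left(-37 + 13\right) = - \frac{109}{-99} \left(-24\right) = \left(-109\right) \left(- \frac{1}{99}\right) \left(-24\right) = \frac{109}{99} \left(-24\right) = - \frac{872}{33}$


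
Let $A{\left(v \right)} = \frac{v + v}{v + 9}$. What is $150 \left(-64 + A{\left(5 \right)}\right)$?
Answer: $- \frac{66450}{7} \approx -9492.9$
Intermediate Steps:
$A{\left(v \right)} = \frac{2 v}{9 + v}$
$150 \left(-64 + A{\left(5 \right)}\right) = 150 \left(-64 + 2 \cdot 5 \frac{1}{9 + 5}\right) = 150 \left(-64 + 2 \cdot 5 \cdot \frac{1}{14}\right) = 150 \left(-64 + \frac{5}{7}\right) = 150 \left(- \frac{443}{7}\right) = - \frac{66450}{7}$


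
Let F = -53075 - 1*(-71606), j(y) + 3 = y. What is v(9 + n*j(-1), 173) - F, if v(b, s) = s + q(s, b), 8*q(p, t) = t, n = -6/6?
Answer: -146851/8 ≈ -18356.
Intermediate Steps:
j(y) = -3 + y
n = -1 (n = -6*1/6 = -1)
q(p, t) = t/8
F = 18531 (F = -53075 + 71606 = 18531)
v(b, s) = s + b/8
v(9 + n*j(-1), 173) - F = (173 + (9 - (-3 - 1))/8) - 1*18531 = (173 + (9 - 1*(-4))/8) - 18531 = (173 + (9 + 4)/8) - 18531 = (173 + (1/8)*13) - 18531 = (173 + 13/8) - 18531 = 1397/8 - 18531 = -146851/8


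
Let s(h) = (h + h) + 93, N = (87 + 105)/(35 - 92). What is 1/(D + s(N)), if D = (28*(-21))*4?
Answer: -19/43049 ≈ -0.00044136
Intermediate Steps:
N = -64/19 (N = 192/(-57) = 192*(-1/57) = -64/19 ≈ -3.3684)
D = -2352 (D = -588*4 = -2352)
s(h) = 93 + 2*h (s(h) = 2*h + 93 = 93 + 2*h)
1/(D + s(N)) = 1/(-2352 + (93 + 2*(-64/19))) = 1/(-2352 + (93 - 128/19)) = 1/(-2352 + 1639/19) = 1/(-43049/19) = -19/43049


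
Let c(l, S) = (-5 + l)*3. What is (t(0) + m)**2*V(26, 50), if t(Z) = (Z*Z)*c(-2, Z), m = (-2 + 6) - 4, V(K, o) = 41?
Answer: 0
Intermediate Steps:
m = 0 (m = 4 - 4 = 0)
c(l, S) = -15 + 3*l
t(Z) = -21*Z**2 (t(Z) = (Z*Z)*(-15 + 3*(-2)) = Z**2*(-15 - 6) = Z**2*(-21) = -21*Z**2)
(t(0) + m)**2*V(26, 50) = (-21*0**2 + 0)**2*41 = (-21*0 + 0)**2*41 = (0 + 0)**2*41 = 0**2*41 = 0*41 = 0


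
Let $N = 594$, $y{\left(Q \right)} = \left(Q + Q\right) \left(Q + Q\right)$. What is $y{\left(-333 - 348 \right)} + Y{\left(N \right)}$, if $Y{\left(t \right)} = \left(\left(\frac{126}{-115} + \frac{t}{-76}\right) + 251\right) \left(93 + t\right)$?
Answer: $\frac{8833338129}{4370} \approx 2.0214 \cdot 10^{6}$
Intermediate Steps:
$y{\left(Q \right)} = 4 Q^{2}$ ($y{\left(Q \right)} = 2 Q 2 Q = 4 Q^{2}$)
$Y{\left(t \right)} = \left(93 + t\right) \left(\frac{28739}{115} - \frac{t}{76}\right)$ ($Y{\left(t \right)} = \left(\left(126 \left(- \frac{1}{115}\right) + t \left(- \frac{1}{76}\right)\right) + 251\right) \left(93 + t\right) = \left(\left(- \frac{126}{115} - \frac{t}{76}\right) + 251\right) \left(93 + t\right) = \left(\frac{28739}{115} - \frac{t}{76}\right) \left(93 + t\right) = \left(93 + t\right) \left(\frac{28739}{115} - \frac{t}{76}\right)$)
$y{\left(-333 - 348 \right)} + Y{\left(N \right)} = 4 \left(-333 - 348\right)^{2} + \left(\frac{2672727}{115} - \frac{594^{2}}{76} + \frac{2173469}{8740} \cdot 594\right) = 4 \left(-333 - 348\right)^{2} + \left(\frac{2672727}{115} - \frac{88209}{19} + \frac{645520293}{4370}\right) = 4 \left(-681\right)^{2} + \left(\frac{2672727}{115} - \frac{88209}{19} + \frac{645520293}{4370}\right) = 4 \cdot 463761 + \frac{726795849}{4370} = 1855044 + \frac{726795849}{4370} = \frac{8833338129}{4370}$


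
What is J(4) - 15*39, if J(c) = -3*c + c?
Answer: -593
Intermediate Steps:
J(c) = -2*c
J(4) - 15*39 = -2*4 - 15*39 = -8 - 585 = -593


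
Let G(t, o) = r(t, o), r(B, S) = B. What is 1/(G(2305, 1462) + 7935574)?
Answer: 1/7937879 ≈ 1.2598e-7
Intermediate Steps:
G(t, o) = t
1/(G(2305, 1462) + 7935574) = 1/(2305 + 7935574) = 1/7937879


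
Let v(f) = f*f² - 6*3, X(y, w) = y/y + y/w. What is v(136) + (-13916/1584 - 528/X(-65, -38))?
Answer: 102591381463/40788 ≈ 2.5152e+6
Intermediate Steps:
X(y, w) = 1 + y/w
v(f) = -18 + f³ (v(f) = f³ - 18 = -18 + f³)
v(136) + (-13916/1584 - 528/X(-65, -38)) = (-18 + 136³) + (-13916/1584 - 528*(-38/(-38 - 65))) = (-18 + 2515456) + (-13916*1/1584 - 528/((-1/38*(-103)))) = 2515438 + (-3479/396 - 528/103/38) = 2515438 + (-3479/396 - 528*38/103) = 2515438 + (-3479/396 - 20064/103) = 2515438 - 8303681/40788 = 102591381463/40788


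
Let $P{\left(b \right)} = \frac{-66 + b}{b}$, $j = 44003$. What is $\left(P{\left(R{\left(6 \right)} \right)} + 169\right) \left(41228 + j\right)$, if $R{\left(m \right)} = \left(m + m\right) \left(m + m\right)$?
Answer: $\frac{346804939}{24} \approx 1.445 \cdot 10^{7}$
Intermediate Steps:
$R{\left(m \right)} = 4 m^{2}$ ($R{\left(m \right)} = 2 m 2 m = 4 m^{2}$)
$P{\left(b \right)} = \frac{-66 + b}{b}$
$\left(P{\left(R{\left(6 \right)} \right)} + 169\right) \left(41228 + j\right) = \left(\frac{-66 + 4 \cdot 6^{2}}{4 \cdot 6^{2}} + 169\right) \left(41228 + 44003\right) = \left(\frac{-66 + 4 \cdot 36}{4 \cdot 36} + 169\right) 85231 = \left(\frac{-66 + 144}{144} + 169\right) 85231 = \left(\frac{1}{144} \cdot 78 + 169\right) 85231 = \left(\frac{13}{24} + 169\right) 85231 = \frac{4069}{24} \cdot 85231 = \frac{346804939}{24}$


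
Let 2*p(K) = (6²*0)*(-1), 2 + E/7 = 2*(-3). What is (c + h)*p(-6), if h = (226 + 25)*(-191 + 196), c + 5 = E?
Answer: 0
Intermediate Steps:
E = -56 (E = -14 + 7*(2*(-3)) = -14 + 7*(-6) = -14 - 42 = -56)
c = -61 (c = -5 - 56 = -61)
h = 1255 (h = 251*5 = 1255)
p(K) = 0 (p(K) = ((6²*0)*(-1))/2 = ((36*0)*(-1))/2 = (0*(-1))/2 = (½)*0 = 0)
(c + h)*p(-6) = (-61 + 1255)*0 = 1194*0 = 0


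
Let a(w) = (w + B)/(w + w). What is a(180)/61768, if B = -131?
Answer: 7/3176640 ≈ 2.2036e-6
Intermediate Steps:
a(w) = (-131 + w)/(2*w) (a(w) = (w - 131)/(w + w) = (-131 + w)/((2*w)) = (-131 + w)*(1/(2*w)) = (-131 + w)/(2*w))
a(180)/61768 = ((½)*(-131 + 180)/180)/61768 = ((½)*(1/180)*49)*(1/61768) = (49/360)*(1/61768) = 7/3176640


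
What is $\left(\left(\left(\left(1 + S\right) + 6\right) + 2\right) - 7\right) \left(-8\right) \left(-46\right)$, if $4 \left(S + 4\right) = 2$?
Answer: $-552$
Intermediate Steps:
$S = - \frac{7}{2}$ ($S = -4 + \frac{1}{4} \cdot 2 = -4 + \frac{1}{2} = - \frac{7}{2} \approx -3.5$)
$\left(\left(\left(\left(1 + S\right) + 6\right) + 2\right) - 7\right) \left(-8\right) \left(-46\right) = \left(\left(\left(\left(1 - \frac{7}{2}\right) + 6\right) + 2\right) - 7\right) \left(-8\right) \left(-46\right) = \left(\left(\left(- \frac{5}{2} + 6\right) + 2\right) - 7\right) \left(-8\right) \left(-46\right) = \left(\left(\frac{7}{2} + 2\right) - 7\right) \left(-8\right) \left(-46\right) = \left(\frac{11}{2} - 7\right) \left(-8\right) \left(-46\right) = \left(- \frac{3}{2}\right) \left(-8\right) \left(-46\right) = 12 \left(-46\right) = -552$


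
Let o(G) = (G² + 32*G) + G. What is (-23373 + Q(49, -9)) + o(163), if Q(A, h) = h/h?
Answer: 8576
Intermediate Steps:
Q(A, h) = 1
o(G) = G² + 33*G
(-23373 + Q(49, -9)) + o(163) = (-23373 + 1) + 163*(33 + 163) = -23372 + 163*196 = -23372 + 31948 = 8576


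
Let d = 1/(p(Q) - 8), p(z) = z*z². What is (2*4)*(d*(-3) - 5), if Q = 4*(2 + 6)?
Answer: -54601/1365 ≈ -40.001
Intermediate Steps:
Q = 32 (Q = 4*8 = 32)
p(z) = z³
d = 1/32760 (d = 1/(32³ - 8) = 1/(32768 - 8) = 1/32760 ≈ 3.0525e-5)
(2*4)*(d*(-3) - 5) = (2*4)*((1/32760)*(-3) - 5) = 8*(-1/10920 - 5) = 8*(-54601/10920) = -54601/1365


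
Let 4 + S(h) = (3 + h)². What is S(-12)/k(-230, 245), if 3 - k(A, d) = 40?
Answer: -77/37 ≈ -2.0811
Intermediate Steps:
k(A, d) = -37 (k(A, d) = 3 - 1*40 = 3 - 40 = -37)
S(h) = -4 + (3 + h)²
S(-12)/k(-230, 245) = (-4 + (3 - 12)²)/(-37) = (-4 + (-9)²)*(-1/37) = (-4 + 81)*(-1/37) = 77*(-1/37) = -77/37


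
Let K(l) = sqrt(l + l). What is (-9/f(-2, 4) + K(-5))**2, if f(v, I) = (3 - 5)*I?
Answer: -559/64 + 9*I*sqrt(10)/4 ≈ -8.7344 + 7.1151*I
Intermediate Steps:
K(l) = sqrt(2)*sqrt(l) (K(l) = sqrt(2*l) = sqrt(2)*sqrt(l))
f(v, I) = -2*I
(-9/f(-2, 4) + K(-5))**2 = (-9/((-2*4)) + sqrt(2)*sqrt(-5))**2 = (-9/(-8) + sqrt(2)*(I*sqrt(5)))**2 = (-9*(-1/8) + I*sqrt(10))**2 = (9/8 + I*sqrt(10))**2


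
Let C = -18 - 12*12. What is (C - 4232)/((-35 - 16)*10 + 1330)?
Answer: -2197/410 ≈ -5.3585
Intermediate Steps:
C = -162 (C = -18 - 144 = -162)
(C - 4232)/((-35 - 16)*10 + 1330) = (-162 - 4232)/((-35 - 16)*10 + 1330) = -4394/(-51*10 + 1330) = -4394/(-510 + 1330) = -4394/820 = -4394*1/820 = -2197/410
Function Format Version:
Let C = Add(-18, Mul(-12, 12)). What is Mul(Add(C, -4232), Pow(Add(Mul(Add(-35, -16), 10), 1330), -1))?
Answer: Rational(-2197, 410) ≈ -5.3585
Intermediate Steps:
C = -162 (C = Add(-18, -144) = -162)
Mul(Add(C, -4232), Pow(Add(Mul(Add(-35, -16), 10), 1330), -1)) = Mul(Add(-162, -4232), Pow(Add(Mul(Add(-35, -16), 10), 1330), -1)) = Mul(-4394, Pow(Add(Mul(-51, 10), 1330), -1)) = Mul(-4394, Pow(Add(-510, 1330), -1)) = Mul(-4394, Pow(820, -1)) = Mul(-4394, Rational(1, 820)) = Rational(-2197, 410)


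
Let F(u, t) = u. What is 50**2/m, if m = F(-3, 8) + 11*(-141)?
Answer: -1250/777 ≈ -1.6088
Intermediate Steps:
m = -1554 (m = -3 + 11*(-141) = -3 - 1551 = -1554)
50**2/m = 50**2/(-1554) = 2500*(-1/1554) = -1250/777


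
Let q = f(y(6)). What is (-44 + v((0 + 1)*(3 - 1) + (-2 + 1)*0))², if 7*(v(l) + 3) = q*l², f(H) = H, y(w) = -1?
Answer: 110889/49 ≈ 2263.0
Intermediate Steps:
q = -1
v(l) = -3 - l²/7 (v(l) = -3 + (-l²)/7 = -3 - l²/7)
(-44 + v((0 + 1)*(3 - 1) + (-2 + 1)*0))² = (-44 + (-3 - ((0 + 1)*(3 - 1) + (-2 + 1)*0)²/7))² = (-44 + (-3 - (1*2 - 1*0)²/7))² = (-44 + (-3 - (2 + 0)²/7))² = (-44 + (-3 - ⅐*2²))² = (-44 + (-3 - ⅐*4))² = (-44 + (-3 - 4/7))² = (-44 - 25/7)² = (-333/7)² = 110889/49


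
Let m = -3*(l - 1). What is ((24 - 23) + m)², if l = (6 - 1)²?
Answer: 5041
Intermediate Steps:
l = 25 (l = 5² = 25)
m = -72 (m = -3*(25 - 1) = -3*24 = -72)
((24 - 23) + m)² = ((24 - 23) - 72)² = (1 - 72)² = (-71)² = 5041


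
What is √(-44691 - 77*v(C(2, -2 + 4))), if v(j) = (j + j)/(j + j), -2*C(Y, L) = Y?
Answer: 4*I*√2798 ≈ 211.58*I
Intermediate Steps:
C(Y, L) = -Y/2
v(j) = 1 (v(j) = (2*j)/((2*j)) = (2*j)*(1/(2*j)) = 1)
√(-44691 - 77*v(C(2, -2 + 4))) = √(-44691 - 77*1) = √(-44691 - 77) = √(-44768) = 4*I*√2798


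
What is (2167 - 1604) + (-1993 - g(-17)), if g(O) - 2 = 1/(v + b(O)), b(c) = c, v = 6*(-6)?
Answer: -75895/53 ≈ -1432.0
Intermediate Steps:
v = -36
g(O) = 2 + 1/(-36 + O)
(2167 - 1604) + (-1993 - g(-17)) = (2167 - 1604) + (-1993 - (-71 + 2*(-17))/(-36 - 17)) = 563 + (-1993 - (-71 - 34)/(-53)) = 563 + (-1993 - (-1)*(-105)/53) = 563 + (-1993 - 1*105/53) = 563 + (-1993 - 105/53) = 563 - 105734/53 = -75895/53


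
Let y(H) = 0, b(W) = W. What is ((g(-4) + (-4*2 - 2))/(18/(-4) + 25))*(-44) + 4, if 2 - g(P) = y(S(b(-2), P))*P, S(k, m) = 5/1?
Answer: 868/41 ≈ 21.171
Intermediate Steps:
S(k, m) = 5 (S(k, m) = 5*1 = 5)
g(P) = 2 (g(P) = 2 - 0*P = 2 - 1*0 = 2 + 0 = 2)
((g(-4) + (-4*2 - 2))/(18/(-4) + 25))*(-44) + 4 = ((2 + (-4*2 - 2))/(18/(-4) + 25))*(-44) + 4 = ((2 + (-8 - 2))/(18*(-1/4) + 25))*(-44) + 4 = ((2 - 10)/(-9/2 + 25))*(-44) + 4 = -8/41/2*(-44) + 4 = -8*2/41*(-44) + 4 = -16/41*(-44) + 4 = 704/41 + 4 = 868/41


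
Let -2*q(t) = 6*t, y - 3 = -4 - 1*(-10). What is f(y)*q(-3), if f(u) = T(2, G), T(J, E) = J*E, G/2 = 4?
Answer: 144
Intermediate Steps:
G = 8 (G = 2*4 = 8)
T(J, E) = E*J
y = 9 (y = 3 + (-4 - 1*(-10)) = 3 + (-4 + 10) = 3 + 6 = 9)
f(u) = 16 (f(u) = 8*2 = 16)
q(t) = -3*t
f(y)*q(-3) = 16*(-3*(-3)) = 16*9 = 144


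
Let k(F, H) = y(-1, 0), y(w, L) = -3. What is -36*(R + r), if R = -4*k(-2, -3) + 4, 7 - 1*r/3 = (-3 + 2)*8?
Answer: -2196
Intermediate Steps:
k(F, H) = -3
r = 45 (r = 21 - 3*(-3 + 2)*8 = 21 - (-3)*8 = 21 - 3*(-8) = 21 + 24 = 45)
R = 16 (R = -4*(-3) + 4 = 12 + 4 = 16)
-36*(R + r) = -36*(16 + 45) = -36*61 = -2196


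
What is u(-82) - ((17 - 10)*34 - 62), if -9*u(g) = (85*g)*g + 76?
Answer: -573200/9 ≈ -63689.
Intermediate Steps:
u(g) = -76/9 - 85*g**2/9 (u(g) = -((85*g)*g + 76)/9 = -(85*g**2 + 76)/9 = -(76 + 85*g**2)/9 = -76/9 - 85*g**2/9)
u(-82) - ((17 - 10)*34 - 62) = (-76/9 - 85/9*(-82)**2) - ((17 - 10)*34 - 62) = (-76/9 - 85/9*6724) - (7*34 - 62) = (-76/9 - 571540/9) - (238 - 62) = -571616/9 - 1*176 = -571616/9 - 176 = -573200/9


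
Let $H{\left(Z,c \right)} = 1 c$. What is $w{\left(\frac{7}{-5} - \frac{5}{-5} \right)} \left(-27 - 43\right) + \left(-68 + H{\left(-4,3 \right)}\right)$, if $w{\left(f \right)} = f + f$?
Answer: $-9$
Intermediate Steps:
$H{\left(Z,c \right)} = c$
$w{\left(f \right)} = 2 f$
$w{\left(\frac{7}{-5} - \frac{5}{-5} \right)} \left(-27 - 43\right) + \left(-68 + H{\left(-4,3 \right)}\right) = 2 \left(\frac{7}{-5} - \frac{5}{-5}\right) \left(-27 - 43\right) + \left(-68 + 3\right) = 2 \left(7 \left(- \frac{1}{5}\right) - -1\right) \left(-70\right) - 65 = 2 \left(- \frac{7}{5} + 1\right) \left(-70\right) - 65 = 2 \left(- \frac{2}{5}\right) \left(-70\right) - 65 = \left(- \frac{4}{5}\right) \left(-70\right) - 65 = 56 - 65 = -9$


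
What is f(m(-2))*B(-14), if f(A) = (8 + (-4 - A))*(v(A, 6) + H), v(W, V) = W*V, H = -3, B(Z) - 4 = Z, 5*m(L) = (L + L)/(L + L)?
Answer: 342/5 ≈ 68.400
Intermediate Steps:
m(L) = ⅕ (m(L) = ((L + L)/(L + L))/5 = ((2*L)/((2*L)))/5 = ((2*L)*(1/(2*L)))/5 = (⅕)*1 = ⅕)
B(Z) = 4 + Z
v(W, V) = V*W
f(A) = (-3 + 6*A)*(4 - A) (f(A) = (8 + (-4 - A))*(6*A - 3) = (4 - A)*(-3 + 6*A) = (-3 + 6*A)*(4 - A))
f(m(-2))*B(-14) = (-12 - 6*(⅕)² + 27*(⅕))*(4 - 14) = (-12 - 6*1/25 + 27/5)*(-10) = (-12 - 6/25 + 27/5)*(-10) = -171/25*(-10) = 342/5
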